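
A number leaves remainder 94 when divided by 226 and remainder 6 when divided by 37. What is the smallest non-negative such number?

Write x = 94 + 226·k. Then 226·k ≡ 6 − 94 ≡ 23 (mod 37).
Need 226⁻¹ mod 37. Extended Euclid on (37, 4):
37 = 9*4 + 1
4 = 4*1 + 0
Back-substitute:
1 = 37 − 9·4
226⁻¹ ≡ 28 (mod 37), so k ≡ 28·23 ≡ 15 (mod 37).
x = 94 + 226·15 = 3484.

3484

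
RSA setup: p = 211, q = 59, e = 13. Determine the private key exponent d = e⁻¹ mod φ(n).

φ(n) = (p−1)(q−1) = 210·58 = 12180.
Need d with 13·d ≡ 1 (mod 12180). Apply the extended Euclidean algorithm:
12180 = 936×13 + 12
13 = 1×12 + 1
12 = 12×1 + 0
Back-substitute:
1 = 13 − 12
1 = −12180 + 937·13
So 13·937 ≡ 1 (mod 12180), hence d = 937.

937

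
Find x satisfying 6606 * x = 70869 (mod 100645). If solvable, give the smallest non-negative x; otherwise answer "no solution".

5724

First find gcd(6606, 100645):
100645 = 15×6606 + 1555
6606 = 4×1555 + 386
1555 = 4×386 + 11
386 = 35×11 + 1
11 = 11×1 + 0
gcd = 1, so a unique solution mod 100645 exists.
Back-substitute for the Bézout coefficients:
1 = 386 − 35·11
1 = −35·1555 + 141·386
1 = 141·6606 − 599·1555
1 = −599·100645 + 9126·6606
So 6606·(9126) ≡ 1 (mod 100645), giving 6606⁻¹ ≡ 9126.
x ≡ 6606⁻¹·70869 ≡ 9126·70869 ≡ 5724 (mod 100645).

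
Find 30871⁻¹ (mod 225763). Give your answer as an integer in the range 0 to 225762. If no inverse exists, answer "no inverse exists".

Apply the Euclidean algorithm to 225763 and 30871:
225763 = 7×30871 + 9666
30871 = 3×9666 + 1873
9666 = 5×1873 + 301
1873 = 6×301 + 67
301 = 4×67 + 33
67 = 2×33 + 1
33 = 33×1 + 0
gcd = 1, so the inverse exists. Back-substitute:
1 = 67 − 2·33
1 = −2·301 + 9·67
1 = 9·1873 − 56·301
1 = −56·9666 + 289·1873
1 = 289·30871 − 923·9666
1 = −923·225763 + 6750·30871
So 30871·6750 ≡ 1 (mod 225763).

6750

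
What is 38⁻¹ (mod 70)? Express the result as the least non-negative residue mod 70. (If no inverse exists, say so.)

Euclidean algorithm on 70, 38:
70 = 1*38 + 32
38 = 1*32 + 6
32 = 5*6 + 2
6 = 3*2 + 0
Since gcd = 2 > 1, 38 is not a unit mod 70.

no inverse exists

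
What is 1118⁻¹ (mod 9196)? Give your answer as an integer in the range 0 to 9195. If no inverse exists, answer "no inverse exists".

no inverse exists

Compute gcd(1118, 9196):
9196 = 8×1118 + 252
1118 = 4×252 + 110
252 = 2×110 + 32
110 = 3×32 + 14
32 = 2×14 + 4
14 = 3×4 + 2
4 = 2×2 + 0
The gcd is 2, not 1, hence no inverse exists.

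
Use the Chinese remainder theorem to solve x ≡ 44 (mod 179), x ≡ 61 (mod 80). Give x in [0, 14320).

Write x = 44 + 179·k. Then 179·k ≡ 61 − 44 ≡ 17 (mod 80).
Need 179⁻¹ mod 80. Extended Euclid on (80, 19):
80 = 4*19 + 4
19 = 4*4 + 3
4 = 1*3 + 1
3 = 3*1 + 0
Back-substitute:
1 = 4 − 3
1 = −19 + 5·4
1 = 5·80 − 21·19
179⁻¹ ≡ 59 (mod 80), so k ≡ 59·17 ≡ 43 (mod 80).
x = 44 + 179·43 = 7741.

7741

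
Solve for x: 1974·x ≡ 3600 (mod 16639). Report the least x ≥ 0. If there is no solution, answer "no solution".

gcd(1974, 16639):
16639 = 8·1974 + 847
1974 = 2·847 + 280
847 = 3·280 + 7
280 = 40·7 + 0
gcd = 7, but 7 ∤ 3600, so the congruence has no solution.

no solution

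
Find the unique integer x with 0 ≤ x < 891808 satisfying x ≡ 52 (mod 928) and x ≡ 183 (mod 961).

212564

Write x = 52 + 928·k. Then 928·k ≡ 183 − 52 ≡ 131 (mod 961).
Need 928⁻¹ mod 961. Extended Euclid on (961, 928):
961 = 1×928 + 33
928 = 28×33 + 4
33 = 8×4 + 1
4 = 4×1 + 0
Back-substitute:
1 = 33 − 8·4
1 = −8·928 + 225·33
1 = 225·961 − 233·928
928⁻¹ ≡ 728 (mod 961), so k ≡ 728·131 ≡ 229 (mod 961).
x = 52 + 928·229 = 212564.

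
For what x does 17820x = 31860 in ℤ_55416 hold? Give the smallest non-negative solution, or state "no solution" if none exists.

1821

First find gcd(17820, 55416):
55416 = 3×17820 + 1956
17820 = 9×1956 + 216
1956 = 9×216 + 12
216 = 18×12 + 0
gcd = 12 and 12 | 31860, so solutions exist. Divide through by 12: 1485x ≡ 2655 (mod 4618).
Now find 1485⁻¹ mod 4618:
4618 = 3*1485 + 163
1485 = 9*163 + 18
163 = 9*18 + 1
18 = 18*1 + 0
Back-substitute:
1 = 163 − 9·18
1 = −9·1485 + 82·163
1 = 82·4618 − 255·1485
So 1485·(-255) ≡ 1 (mod 4618), i.e. 1485⁻¹ ≡ 4363.
Then x ≡ 4363·2655 ≡ 1821 (mod 4618); the smallest non-negative solution is x = 1821.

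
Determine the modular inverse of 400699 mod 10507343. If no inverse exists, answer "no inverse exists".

4509830

Extended Euclidean algorithm:
10507343 = 26×400699 + 89169
400699 = 4×89169 + 44023
89169 = 2×44023 + 1123
44023 = 39×1123 + 226
1123 = 4×226 + 219
226 = 1×219 + 7
219 = 31×7 + 2
7 = 3×2 + 1
2 = 2×1 + 0
Since gcd(400699, 10507343) = 1, back-substitute to write 1 as a combination:
1 = 7 − 3·2
1 = −3·219 + 94·7
1 = 94·226 − 97·219
1 = −97·1123 + 482·226
1 = 482·44023 − 18895·1123
1 = −18895·89169 + 38272·44023
1 = 38272·400699 − 171983·89169
1 = −171983·10507343 + 4509830·400699
So 400699·4509830 ≡ 1 (mod 10507343).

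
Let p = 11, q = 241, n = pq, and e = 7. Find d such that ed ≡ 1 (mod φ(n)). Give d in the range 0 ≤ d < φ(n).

343

φ(n) = (p−1)(q−1) = 10·240 = 2400.
Need d with 7·d ≡ 1 (mod 2400). Apply the extended Euclidean algorithm:
2400 = 342*7 + 6
7 = 1*6 + 1
6 = 6*1 + 0
Back-substitute:
1 = 7 − 6
1 = −2400 + 343·7
So 7·343 ≡ 1 (mod 2400), hence d = 343.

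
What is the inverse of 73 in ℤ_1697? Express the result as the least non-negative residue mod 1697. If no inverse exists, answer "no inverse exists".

Apply the Euclidean algorithm to 1697 and 73:
1697 = 23·73 + 18
73 = 4·18 + 1
18 = 18·1 + 0
Since gcd(73, 1697) = 1, back-substitute to write 1 as a combination:
1 = 73 − 4·18
1 = −4·1697 + 93·73
So 73·93 ≡ 1 (mod 1697).

93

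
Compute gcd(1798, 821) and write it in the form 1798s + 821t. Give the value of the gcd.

1

Apply Euclid's algorithm to 1798 and 821:
1798 = 2×821 + 156
821 = 5×156 + 41
156 = 3×41 + 33
41 = 1×33 + 8
33 = 4×8 + 1
8 = 8×1 + 0
gcd(1798, 821) = 1.
Back-substituting:
1 = 33 − 4·8
1 = −4·41 + 5·33
1 = 5·156 − 19·41
1 = −19·821 + 100·156
1 = 100·1798 − 219·821
So 1 = (100)·1798 + (-219)·821.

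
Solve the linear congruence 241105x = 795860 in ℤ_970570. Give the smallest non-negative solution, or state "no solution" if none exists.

193912

First find gcd(241105, 970570):
970570 = 4*241105 + 6150
241105 = 39*6150 + 1255
6150 = 4*1255 + 1130
1255 = 1*1130 + 125
1130 = 9*125 + 5
125 = 25*5 + 0
gcd = 5 and 5 | 795860, so solutions exist. Divide through by 5: 48221x ≡ 159172 (mod 194114).
Now find 48221⁻¹ mod 194114:
194114 = 4*48221 + 1230
48221 = 39*1230 + 251
1230 = 4*251 + 226
251 = 1*226 + 25
226 = 9*25 + 1
25 = 25*1 + 0
Back-substitute:
1 = 226 − 9·25
1 = −9·251 + 10·226
1 = 10·1230 − 49·251
1 = −49·48221 + 1921·1230
1 = 1921·194114 − 7733·48221
So 48221·(-7733) ≡ 1 (mod 194114), i.e. 48221⁻¹ ≡ 186381.
Then x ≡ 186381·159172 ≡ 193912 (mod 194114); the smallest non-negative solution is x = 193912.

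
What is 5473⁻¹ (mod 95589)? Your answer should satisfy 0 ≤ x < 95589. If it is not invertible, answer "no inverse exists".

no inverse exists

Euclidean algorithm on 95589, 5473:
95589 = 17*5473 + 2548
5473 = 2*2548 + 377
2548 = 6*377 + 286
377 = 1*286 + 91
286 = 3*91 + 13
91 = 7*13 + 0
Since gcd = 13 > 1, 5473 is not a unit mod 95589.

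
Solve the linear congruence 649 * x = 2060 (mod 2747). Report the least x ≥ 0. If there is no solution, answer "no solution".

First find gcd(649, 2747):
2747 = 4×649 + 151
649 = 4×151 + 45
151 = 3×45 + 16
45 = 2×16 + 13
16 = 1×13 + 3
13 = 4×3 + 1
3 = 3×1 + 0
gcd = 1, so a unique solution mod 2747 exists.
Back-substitute for the Bézout coefficients:
1 = 13 − 4·3
1 = −4·16 + 5·13
1 = 5·45 − 14·16
1 = −14·151 + 47·45
1 = 47·649 − 202·151
1 = −202·2747 + 855·649
So 649·(855) ≡ 1 (mod 2747), giving 649⁻¹ ≡ 855.
x ≡ 649⁻¹·2060 ≡ 855·2060 ≡ 473 (mod 2747).

473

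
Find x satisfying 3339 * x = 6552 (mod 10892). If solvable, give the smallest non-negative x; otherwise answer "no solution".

824

First find gcd(3339, 10892):
10892 = 3×3339 + 875
3339 = 3×875 + 714
875 = 1×714 + 161
714 = 4×161 + 70
161 = 2×70 + 21
70 = 3×21 + 7
21 = 3×7 + 0
gcd = 7 and 7 | 6552, so solutions exist. Divide through by 7: 477x ≡ 936 (mod 1556).
Now find 477⁻¹ mod 1556:
1556 = 3×477 + 125
477 = 3×125 + 102
125 = 1×102 + 23
102 = 4×23 + 10
23 = 2×10 + 3
10 = 3×3 + 1
3 = 3×1 + 0
Back-substitute:
1 = 10 − 3·3
1 = −3·23 + 7·10
1 = 7·102 − 31·23
1 = −31·125 + 38·102
1 = 38·477 − 145·125
1 = −145·1556 + 473·477
So 477⁻¹ ≡ 473 (mod 1556).
Then x ≡ 473·936 ≡ 824 (mod 1556); the smallest non-negative solution is x = 824.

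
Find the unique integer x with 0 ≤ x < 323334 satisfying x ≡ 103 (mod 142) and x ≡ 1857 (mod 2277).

Write x = 103 + 142·k. Then 142·k ≡ 1857 − 103 ≡ 1754 (mod 2277).
Need 142⁻¹ mod 2277. Extended Euclid on (2277, 142):
2277 = 16×142 + 5
142 = 28×5 + 2
5 = 2×2 + 1
2 = 2×1 + 0
Back-substitute:
1 = 5 − 2·2
1 = −2·142 + 57·5
1 = 57·2277 − 914·142
142⁻¹ ≡ 1363 (mod 2277), so k ≡ 1363·1754 ≡ 2129 (mod 2277).
x = 103 + 142·2129 = 302421.

302421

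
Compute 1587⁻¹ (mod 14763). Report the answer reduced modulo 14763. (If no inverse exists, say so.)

Compute gcd(1587, 14763):
14763 = 9*1587 + 480
1587 = 3*480 + 147
480 = 3*147 + 39
147 = 3*39 + 30
39 = 1*30 + 9
30 = 3*9 + 3
9 = 3*3 + 0
gcd(1587, 14763) = 3 ≠ 1, so 1587 has no multiplicative inverse modulo 14763.

no inverse exists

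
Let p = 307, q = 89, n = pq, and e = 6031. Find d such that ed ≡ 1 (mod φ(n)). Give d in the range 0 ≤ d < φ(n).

6175

φ(n) = (p−1)(q−1) = 306·88 = 26928.
Need d with 6031·d ≡ 1 (mod 26928). Apply the extended Euclidean algorithm:
26928 = 4·6031 + 2804
6031 = 2·2804 + 423
2804 = 6·423 + 266
423 = 1·266 + 157
266 = 1·157 + 109
157 = 1·109 + 48
109 = 2·48 + 13
48 = 3·13 + 9
13 = 1·9 + 4
9 = 2·4 + 1
4 = 4·1 + 0
Back-substitute:
1 = 9 − 2·4
1 = −2·13 + 3·9
1 = 3·48 − 11·13
1 = −11·109 + 25·48
1 = 25·157 − 36·109
1 = −36·266 + 61·157
1 = 61·423 − 97·266
1 = −97·2804 + 643·423
1 = 643·6031 − 1383·2804
1 = −1383·26928 + 6175·6031
So 6031·6175 ≡ 1 (mod 26928), hence d = 6175.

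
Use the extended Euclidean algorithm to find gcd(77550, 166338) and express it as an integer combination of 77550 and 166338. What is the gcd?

6

Euclidean algorithm:
166338 = 2*77550 + 11238
77550 = 6*11238 + 10122
11238 = 1*10122 + 1116
10122 = 9*1116 + 78
1116 = 14*78 + 24
78 = 3*24 + 6
24 = 4*6 + 0
gcd(77550, 166338) = 6.
Working backward:
6 = 78 − 3·24
6 = −3·1116 + 43·78
6 = 43·10122 − 390·1116
6 = −390·11238 + 433·10122
6 = 433·77550 − 2988·11238
6 = −2988·166338 + 6409·77550
So 6 = (-2988)·166338 + (6409)·77550.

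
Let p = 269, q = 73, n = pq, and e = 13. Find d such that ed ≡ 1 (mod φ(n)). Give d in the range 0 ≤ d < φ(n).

4453

φ(n) = (p−1)(q−1) = 268·72 = 19296.
Need d with 13·d ≡ 1 (mod 19296). Apply the extended Euclidean algorithm:
19296 = 1484*13 + 4
13 = 3*4 + 1
4 = 4*1 + 0
Back-substitute:
1 = 13 − 3·4
1 = −3·19296 + 4453·13
So 13·4453 ≡ 1 (mod 19296), hence d = 4453.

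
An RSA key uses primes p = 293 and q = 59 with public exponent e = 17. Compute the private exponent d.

3985

φ(n) = (p−1)(q−1) = 292·58 = 16936.
Need d with 17·d ≡ 1 (mod 16936). Apply the extended Euclidean algorithm:
16936 = 996×17 + 4
17 = 4×4 + 1
4 = 4×1 + 0
Back-substitute:
1 = 17 − 4·4
1 = −4·16936 + 3985·17
So 17·3985 ≡ 1 (mod 16936), hence d = 3985.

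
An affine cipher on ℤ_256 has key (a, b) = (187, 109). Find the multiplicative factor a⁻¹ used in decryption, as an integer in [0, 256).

gcd(256, 187) by repeated division:
256 = 1×187 + 69
187 = 2×69 + 49
69 = 1×49 + 20
49 = 2×20 + 9
20 = 2×9 + 2
9 = 4×2 + 1
2 = 2×1 + 0
gcd = 1, so the inverse exists. Back-substitute:
1 = 9 − 4·2
1 = −4·20 + 9·9
1 = 9·49 − 22·20
1 = −22·69 + 31·49
1 = 31·187 − 84·69
1 = −84·256 + 115·187
So 187·115 ≡ 1 (mod 256).

115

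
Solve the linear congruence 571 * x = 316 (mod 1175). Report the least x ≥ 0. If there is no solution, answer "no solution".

First find gcd(571, 1175):
1175 = 2·571 + 33
571 = 17·33 + 10
33 = 3·10 + 3
10 = 3·3 + 1
3 = 3·1 + 0
gcd = 1, so a unique solution mod 1175 exists.
Back-substitute for the Bézout coefficients:
1 = 10 − 3·3
1 = −3·33 + 10·10
1 = 10·571 − 173·33
1 = −173·1175 + 356·571
So 571·(356) ≡ 1 (mod 1175), giving 571⁻¹ ≡ 356.
x ≡ 571⁻¹·316 ≡ 356·316 ≡ 871 (mod 1175).

871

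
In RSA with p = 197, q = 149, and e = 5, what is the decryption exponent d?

φ(n) = (p−1)(q−1) = 196·148 = 29008.
Need d with 5·d ≡ 1 (mod 29008). Apply the extended Euclidean algorithm:
29008 = 5801×5 + 3
5 = 1×3 + 2
3 = 1×2 + 1
2 = 2×1 + 0
Back-substitute:
1 = 3 − 2
1 = −5 + 2·3
1 = 2·29008 − 11603·5
So 5·(-11603) ≡ 1 (mod 29008), hence d ≡ -11603 ≡ 17405 (mod 29008).

17405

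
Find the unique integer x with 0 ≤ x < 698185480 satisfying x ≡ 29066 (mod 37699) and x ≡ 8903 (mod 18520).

97405583

Write x = 29066 + 37699·k. Then 37699·k ≡ 8903 − 29066 ≡ 16877 (mod 18520).
Need 37699⁻¹ mod 18520. Extended Euclid on (18520, 659):
18520 = 28*659 + 68
659 = 9*68 + 47
68 = 1*47 + 21
47 = 2*21 + 5
21 = 4*5 + 1
5 = 5*1 + 0
Back-substitute:
1 = 21 − 4·5
1 = −4·47 + 9·21
1 = 9·68 − 13·47
1 = −13·659 + 126·68
1 = 126·18520 − 3541·659
37699⁻¹ ≡ 14979 (mod 18520), so k ≡ 14979·16877 ≡ 2583 (mod 18520).
x = 29066 + 37699·2583 = 97405583.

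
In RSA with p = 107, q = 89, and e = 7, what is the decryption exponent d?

6663

φ(n) = (p−1)(q−1) = 106·88 = 9328.
Need d with 7·d ≡ 1 (mod 9328). Apply the extended Euclidean algorithm:
9328 = 1332·7 + 4
7 = 1·4 + 3
4 = 1·3 + 1
3 = 3·1 + 0
Back-substitute:
1 = 4 − 3
1 = −7 + 2·4
1 = 2·9328 − 2665·7
So 7·(-2665) ≡ 1 (mod 9328), hence d ≡ -2665 ≡ 6663 (mod 9328).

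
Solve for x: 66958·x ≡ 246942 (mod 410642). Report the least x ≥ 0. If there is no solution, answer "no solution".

160138

First find gcd(66958, 410642):
410642 = 6*66958 + 8894
66958 = 7*8894 + 4700
8894 = 1*4700 + 4194
4700 = 1*4194 + 506
4194 = 8*506 + 146
506 = 3*146 + 68
146 = 2*68 + 10
68 = 6*10 + 8
10 = 1*8 + 2
8 = 4*2 + 0
gcd = 2 and 2 | 246942, so solutions exist. Divide through by 2: 33479x ≡ 123471 (mod 205321).
Now find 33479⁻¹ mod 205321:
205321 = 6×33479 + 4447
33479 = 7×4447 + 2350
4447 = 1×2350 + 2097
2350 = 1×2097 + 253
2097 = 8×253 + 73
253 = 3×73 + 34
73 = 2×34 + 5
34 = 6×5 + 4
5 = 1×4 + 1
4 = 4×1 + 0
Back-substitute:
1 = 5 − 4
1 = −34 + 7·5
1 = 7·73 − 15·34
1 = −15·253 + 52·73
1 = 52·2097 − 431·253
1 = −431·2350 + 483·2097
1 = 483·4447 − 914·2350
1 = −914·33479 + 6881·4447
1 = 6881·205321 − 42200·33479
So 33479·(-42200) ≡ 1 (mod 205321), i.e. 33479⁻¹ ≡ 163121.
Then x ≡ 163121·123471 ≡ 160138 (mod 205321); the smallest non-negative solution is x = 160138.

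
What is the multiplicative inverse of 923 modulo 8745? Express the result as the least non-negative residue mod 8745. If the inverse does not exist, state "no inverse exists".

4652

Run Euclid on (8745, 923):
8745 = 9·923 + 438
923 = 2·438 + 47
438 = 9·47 + 15
47 = 3·15 + 2
15 = 7·2 + 1
2 = 2·1 + 0
The gcd is 1. Working backward:
1 = 15 − 7·2
1 = −7·47 + 22·15
1 = 22·438 − 205·47
1 = −205·923 + 432·438
1 = 432·8745 − 4093·923
So 923·(-4093) ≡ 1 (mod 8745), and -4093 ≡ 4652 (mod 8745).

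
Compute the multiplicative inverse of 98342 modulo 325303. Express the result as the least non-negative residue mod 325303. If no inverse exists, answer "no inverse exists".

gcd(325303, 98342) by repeated division:
325303 = 3*98342 + 30277
98342 = 3*30277 + 7511
30277 = 4*7511 + 233
7511 = 32*233 + 55
233 = 4*55 + 13
55 = 4*13 + 3
13 = 4*3 + 1
3 = 3*1 + 0
gcd = 1, so the inverse exists. Back-substitute:
1 = 13 − 4·3
1 = −4·55 + 17·13
1 = 17·233 − 72·55
1 = −72·7511 + 2321·233
1 = 2321·30277 − 9356·7511
1 = −9356·98342 + 30389·30277
1 = 30389·325303 − 100523·98342
Hence 98342⁻¹ ≡ -100523 ≡ 224780 (mod 325303).

224780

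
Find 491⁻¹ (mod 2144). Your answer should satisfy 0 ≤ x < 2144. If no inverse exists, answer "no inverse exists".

Extended Euclidean algorithm:
2144 = 4*491 + 180
491 = 2*180 + 131
180 = 1*131 + 49
131 = 2*49 + 33
49 = 1*33 + 16
33 = 2*16 + 1
16 = 16*1 + 0
The gcd is 1. Working backward:
1 = 33 − 2·16
1 = −2·49 + 3·33
1 = 3·131 − 8·49
1 = −8·180 + 11·131
1 = 11·491 − 30·180
1 = −30·2144 + 131·491
So 491·131 ≡ 1 (mod 2144).

131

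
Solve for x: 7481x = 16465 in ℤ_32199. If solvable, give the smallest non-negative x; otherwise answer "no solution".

28844

First find gcd(7481, 32199):
32199 = 4*7481 + 2275
7481 = 3*2275 + 656
2275 = 3*656 + 307
656 = 2*307 + 42
307 = 7*42 + 13
42 = 3*13 + 3
13 = 4*3 + 1
3 = 3*1 + 0
gcd = 1, so a unique solution mod 32199 exists.
Back-substitute for the Bézout coefficients:
1 = 13 − 4·3
1 = −4·42 + 13·13
1 = 13·307 − 95·42
1 = −95·656 + 203·307
1 = 203·2275 − 704·656
1 = −704·7481 + 2315·2275
1 = 2315·32199 − 9964·7481
So 7481·(-9964) ≡ 1 (mod 32199), giving 7481⁻¹ ≡ 22235.
x ≡ 7481⁻¹·16465 ≡ 22235·16465 ≡ 28844 (mod 32199).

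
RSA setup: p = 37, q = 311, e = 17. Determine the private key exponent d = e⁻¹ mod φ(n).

1313

φ(n) = (p−1)(q−1) = 36·310 = 11160.
Need d with 17·d ≡ 1 (mod 11160). Apply the extended Euclidean algorithm:
11160 = 656×17 + 8
17 = 2×8 + 1
8 = 8×1 + 0
Back-substitute:
1 = 17 − 2·8
1 = −2·11160 + 1313·17
So 17·1313 ≡ 1 (mod 11160), hence d = 1313.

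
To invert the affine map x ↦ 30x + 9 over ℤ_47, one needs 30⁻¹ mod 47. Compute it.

11

Run Euclid on (47, 30):
47 = 1·30 + 17
30 = 1·17 + 13
17 = 1·13 + 4
13 = 3·4 + 1
4 = 4·1 + 0
Since gcd(30, 47) = 1, back-substitute to write 1 as a combination:
1 = 13 − 3·4
1 = −3·17 + 4·13
1 = 4·30 − 7·17
1 = −7·47 + 11·30
So 30·11 ≡ 1 (mod 47).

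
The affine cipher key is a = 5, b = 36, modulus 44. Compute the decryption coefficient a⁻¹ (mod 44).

9

gcd(44, 5) by repeated division:
44 = 8·5 + 4
5 = 1·4 + 1
4 = 4·1 + 0
The gcd is 1. Working backward:
1 = 5 − 4
1 = −44 + 9·5
So 5·9 ≡ 1 (mod 44).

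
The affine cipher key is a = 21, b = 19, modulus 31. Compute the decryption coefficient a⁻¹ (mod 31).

Extended Euclidean algorithm:
31 = 1×21 + 10
21 = 2×10 + 1
10 = 10×1 + 0
Since gcd(21, 31) = 1, back-substitute to write 1 as a combination:
1 = 21 − 2·10
1 = −2·31 + 3·21
So 21·3 ≡ 1 (mod 31).

3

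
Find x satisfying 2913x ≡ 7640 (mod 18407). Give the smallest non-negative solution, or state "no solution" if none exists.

First find gcd(2913, 18407):
18407 = 6×2913 + 929
2913 = 3×929 + 126
929 = 7×126 + 47
126 = 2×47 + 32
47 = 1×32 + 15
32 = 2×15 + 2
15 = 7×2 + 1
2 = 2×1 + 0
gcd = 1, so a unique solution mod 18407 exists.
Back-substitute for the Bézout coefficients:
1 = 15 − 7·2
1 = −7·32 + 15·15
1 = 15·47 − 22·32
1 = −22·126 + 59·47
1 = 59·929 − 435·126
1 = −435·2913 + 1364·929
1 = 1364·18407 − 8619·2913
So 2913·(-8619) ≡ 1 (mod 18407), giving 2913⁻¹ ≡ 9788.
x ≡ 2913⁻¹·7640 ≡ 9788·7640 ≡ 11086 (mod 18407).

11086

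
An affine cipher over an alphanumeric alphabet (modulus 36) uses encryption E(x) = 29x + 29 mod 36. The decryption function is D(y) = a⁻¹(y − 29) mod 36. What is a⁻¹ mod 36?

5

gcd(36, 29) by repeated division:
36 = 1*29 + 7
29 = 4*7 + 1
7 = 7*1 + 0
The gcd is 1. Working backward:
1 = 29 − 4·7
1 = −4·36 + 5·29
So 29·5 ≡ 1 (mod 36).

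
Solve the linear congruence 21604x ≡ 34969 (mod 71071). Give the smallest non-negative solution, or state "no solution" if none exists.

First find gcd(21604, 71071):
71071 = 3·21604 + 6259
21604 = 3·6259 + 2827
6259 = 2·2827 + 605
2827 = 4·605 + 407
605 = 1·407 + 198
407 = 2·198 + 11
198 = 18·11 + 0
gcd = 11 and 11 | 34969, so solutions exist. Divide through by 11: 1964x ≡ 3179 (mod 6461).
Now find 1964⁻¹ mod 6461:
6461 = 3·1964 + 569
1964 = 3·569 + 257
569 = 2·257 + 55
257 = 4·55 + 37
55 = 1·37 + 18
37 = 2·18 + 1
18 = 18·1 + 0
Back-substitute:
1 = 37 − 2·18
1 = −2·55 + 3·37
1 = 3·257 − 14·55
1 = −14·569 + 31·257
1 = 31·1964 − 107·569
1 = −107·6461 + 352·1964
So 1964⁻¹ ≡ 352 (mod 6461).
Then x ≡ 352·3179 ≡ 1255 (mod 6461); the smallest non-negative solution is x = 1255.

1255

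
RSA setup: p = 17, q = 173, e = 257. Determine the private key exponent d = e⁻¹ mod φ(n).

φ(n) = (p−1)(q−1) = 16·172 = 2752.
Need d with 257·d ≡ 1 (mod 2752). Apply the extended Euclidean algorithm:
2752 = 10×257 + 182
257 = 1×182 + 75
182 = 2×75 + 32
75 = 2×32 + 11
32 = 2×11 + 10
11 = 1×10 + 1
10 = 10×1 + 0
Back-substitute:
1 = 11 − 10
1 = −32 + 3·11
1 = 3·75 − 7·32
1 = −7·182 + 17·75
1 = 17·257 − 24·182
1 = −24·2752 + 257·257
So 257·257 ≡ 1 (mod 2752), hence d = 257.

257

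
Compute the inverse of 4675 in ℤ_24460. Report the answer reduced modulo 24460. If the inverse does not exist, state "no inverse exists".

Compute gcd(4675, 24460):
24460 = 5*4675 + 1085
4675 = 4*1085 + 335
1085 = 3*335 + 80
335 = 4*80 + 15
80 = 5*15 + 5
15 = 3*5 + 0
The gcd is 5, not 1, hence no inverse exists.

no inverse exists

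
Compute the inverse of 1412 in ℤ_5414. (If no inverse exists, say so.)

Compute gcd(1412, 5414):
5414 = 3×1412 + 1178
1412 = 1×1178 + 234
1178 = 5×234 + 8
234 = 29×8 + 2
8 = 4×2 + 0
gcd(1412, 5414) = 2 ≠ 1, so 1412 has no multiplicative inverse modulo 5414.

no inverse exists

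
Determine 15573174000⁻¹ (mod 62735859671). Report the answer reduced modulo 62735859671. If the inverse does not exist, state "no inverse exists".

Run Euclid on (62735859671, 15573174000):
62735859671 = 4·15573174000 + 443163671
15573174000 = 35·443163671 + 62445515
443163671 = 7·62445515 + 6045066
62445515 = 10·6045066 + 1994855
6045066 = 3·1994855 + 60501
1994855 = 32·60501 + 58823
60501 = 1·58823 + 1678
58823 = 35·1678 + 93
1678 = 18·93 + 4
93 = 23·4 + 1
4 = 4·1 + 0
gcd = 1, so the inverse exists. Back-substitute:
1 = 93 − 23·4
1 = −23·1678 + 415·93
1 = 415·58823 − 14548·1678
1 = −14548·60501 + 14963·58823
1 = 14963·1994855 − 493364·60501
1 = −493364·6045066 + 1495055·1994855
1 = 1495055·62445515 − 15443914·6045066
1 = −15443914·443163671 + 109602453·62445515
1 = 109602453·15573174000 − 3851529769·443163671
1 = −3851529769·62735859671 + 15515721529·15573174000
So 15573174000·15515721529 ≡ 1 (mod 62735859671).

15515721529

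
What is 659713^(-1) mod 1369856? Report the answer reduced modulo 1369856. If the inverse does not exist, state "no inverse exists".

Run Euclid on (1369856, 659713):
1369856 = 2·659713 + 50430
659713 = 13·50430 + 4123
50430 = 12·4123 + 954
4123 = 4·954 + 307
954 = 3·307 + 33
307 = 9·33 + 10
33 = 3·10 + 3
10 = 3·3 + 1
3 = 3·1 + 0
The gcd is 1. Working backward:
1 = 10 − 3·3
1 = −3·33 + 10·10
1 = 10·307 − 93·33
1 = −93·954 + 289·307
1 = 289·4123 − 1249·954
1 = −1249·50430 + 15277·4123
1 = 15277·659713 − 199850·50430
1 = −199850·1369856 + 414977·659713
So 659713·414977 ≡ 1 (mod 1369856).

414977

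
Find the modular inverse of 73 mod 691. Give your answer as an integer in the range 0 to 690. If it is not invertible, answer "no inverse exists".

142

Extended Euclidean algorithm:
691 = 9×73 + 34
73 = 2×34 + 5
34 = 6×5 + 4
5 = 1×4 + 1
4 = 4×1 + 0
gcd = 1, so the inverse exists. Back-substitute:
1 = 5 − 4
1 = −34 + 7·5
1 = 7·73 − 15·34
1 = −15·691 + 142·73
So 73·142 ≡ 1 (mod 691).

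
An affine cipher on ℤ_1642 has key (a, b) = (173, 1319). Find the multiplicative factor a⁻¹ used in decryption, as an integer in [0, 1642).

Apply the Euclidean algorithm to 1642 and 173:
1642 = 9·173 + 85
173 = 2·85 + 3
85 = 28·3 + 1
3 = 3·1 + 0
The gcd is 1. Working backward:
1 = 85 − 28·3
1 = −28·173 + 57·85
1 = 57·1642 − 541·173
So 173·(-541) ≡ 1 (mod 1642), and -541 ≡ 1101 (mod 1642).

1101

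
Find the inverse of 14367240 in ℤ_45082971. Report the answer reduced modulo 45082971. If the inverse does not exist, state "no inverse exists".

Compute gcd(14367240, 45082971):
45082971 = 3*14367240 + 1981251
14367240 = 7*1981251 + 498483
1981251 = 3*498483 + 485802
498483 = 1*485802 + 12681
485802 = 38*12681 + 3924
12681 = 3*3924 + 909
3924 = 4*909 + 288
909 = 3*288 + 45
288 = 6*45 + 18
45 = 2*18 + 9
18 = 2*9 + 0
The gcd is 9, not 1, hence no inverse exists.

no inverse exists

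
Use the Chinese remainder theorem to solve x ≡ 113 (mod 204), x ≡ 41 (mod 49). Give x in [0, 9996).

Write x = 113 + 204·k. Then 204·k ≡ 41 − 113 ≡ 26 (mod 49).
Need 204⁻¹ mod 49. Extended Euclid on (49, 8):
49 = 6*8 + 1
8 = 8*1 + 0
Back-substitute:
1 = 49 − 6·8
204⁻¹ ≡ 43 (mod 49), so k ≡ 43·26 ≡ 40 (mod 49).
x = 113 + 204·40 = 8273.

8273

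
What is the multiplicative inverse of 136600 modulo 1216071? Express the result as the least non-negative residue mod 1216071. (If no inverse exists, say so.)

929137

gcd(1216071, 136600) by repeated division:
1216071 = 8·136600 + 123271
136600 = 1·123271 + 13329
123271 = 9·13329 + 3310
13329 = 4·3310 + 89
3310 = 37·89 + 17
89 = 5·17 + 4
17 = 4·4 + 1
4 = 4·1 + 0
The gcd is 1. Working backward:
1 = 17 − 4·4
1 = −4·89 + 21·17
1 = 21·3310 − 781·89
1 = −781·13329 + 3145·3310
1 = 3145·123271 − 29086·13329
1 = −29086·136600 + 32231·123271
1 = 32231·1216071 − 286934·136600
So 136600·(-286934) ≡ 1 (mod 1216071), and -286934 ≡ 929137 (mod 1216071).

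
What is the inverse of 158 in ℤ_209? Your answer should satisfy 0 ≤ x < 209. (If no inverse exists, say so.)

gcd(209, 158) by repeated division:
209 = 1*158 + 51
158 = 3*51 + 5
51 = 10*5 + 1
5 = 5*1 + 0
The gcd is 1. Working backward:
1 = 51 − 10·5
1 = −10·158 + 31·51
1 = 31·209 − 41·158
Thus 158·(-41) ≡ 1 (mod 209); reducing, -41 mod 209 = 168.

168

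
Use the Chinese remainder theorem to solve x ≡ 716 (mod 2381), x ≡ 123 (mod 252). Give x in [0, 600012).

455487

Write x = 716 + 2381·k. Then 2381·k ≡ 123 − 716 ≡ 163 (mod 252).
Need 2381⁻¹ mod 252. Extended Euclid on (252, 113):
252 = 2×113 + 26
113 = 4×26 + 9
26 = 2×9 + 8
9 = 1×8 + 1
8 = 8×1 + 0
Back-substitute:
1 = 9 − 8
1 = −26 + 3·9
1 = 3·113 − 13·26
1 = −13·252 + 29·113
2381⁻¹ ≡ 29 (mod 252), so k ≡ 29·163 ≡ 191 (mod 252).
x = 716 + 2381·191 = 455487.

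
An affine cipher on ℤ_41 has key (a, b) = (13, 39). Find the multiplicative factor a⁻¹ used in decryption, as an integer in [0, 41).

Extended Euclidean algorithm:
41 = 3*13 + 2
13 = 6*2 + 1
2 = 2*1 + 0
gcd = 1, so the inverse exists. Back-substitute:
1 = 13 − 6·2
1 = −6·41 + 19·13
So 13·19 ≡ 1 (mod 41).

19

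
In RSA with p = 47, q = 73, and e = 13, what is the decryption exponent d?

2293

φ(n) = (p−1)(q−1) = 46·72 = 3312.
Need d with 13·d ≡ 1 (mod 3312). Apply the extended Euclidean algorithm:
3312 = 254·13 + 10
13 = 1·10 + 3
10 = 3·3 + 1
3 = 3·1 + 0
Back-substitute:
1 = 10 − 3·3
1 = −3·13 + 4·10
1 = 4·3312 − 1019·13
So 13·(-1019) ≡ 1 (mod 3312), hence d ≡ -1019 ≡ 2293 (mod 3312).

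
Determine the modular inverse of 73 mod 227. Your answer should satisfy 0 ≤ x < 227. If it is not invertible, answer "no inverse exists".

Run Euclid on (227, 73):
227 = 3·73 + 8
73 = 9·8 + 1
8 = 8·1 + 0
The gcd is 1. Working backward:
1 = 73 − 9·8
1 = −9·227 + 28·73
So 73·28 ≡ 1 (mod 227).

28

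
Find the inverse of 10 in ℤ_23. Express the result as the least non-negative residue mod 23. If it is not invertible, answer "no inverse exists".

7

Extended Euclidean algorithm:
23 = 2×10 + 3
10 = 3×3 + 1
3 = 3×1 + 0
gcd = 1, so the inverse exists. Back-substitute:
1 = 10 − 3·3
1 = −3·23 + 7·10
So 10·7 ≡ 1 (mod 23).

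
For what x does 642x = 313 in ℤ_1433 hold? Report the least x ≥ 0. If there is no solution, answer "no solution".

217

First find gcd(642, 1433):
1433 = 2*642 + 149
642 = 4*149 + 46
149 = 3*46 + 11
46 = 4*11 + 2
11 = 5*2 + 1
2 = 2*1 + 0
gcd = 1, so a unique solution mod 1433 exists.
Back-substitute for the Bézout coefficients:
1 = 11 − 5·2
1 = −5·46 + 21·11
1 = 21·149 − 68·46
1 = −68·642 + 293·149
1 = 293·1433 − 654·642
So 642·(-654) ≡ 1 (mod 1433), giving 642⁻¹ ≡ 779.
x ≡ 642⁻¹·313 ≡ 779·313 ≡ 217 (mod 1433).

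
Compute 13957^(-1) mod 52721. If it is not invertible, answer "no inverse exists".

Run Euclid on (52721, 13957):
52721 = 3*13957 + 10850
13957 = 1*10850 + 3107
10850 = 3*3107 + 1529
3107 = 2*1529 + 49
1529 = 31*49 + 10
49 = 4*10 + 9
10 = 1*9 + 1
9 = 9*1 + 0
Since gcd(13957, 52721) = 1, back-substitute to write 1 as a combination:
1 = 10 − 9
1 = −49 + 5·10
1 = 5·1529 − 156·49
1 = −156·3107 + 317·1529
1 = 317·10850 − 1107·3107
1 = −1107·13957 + 1424·10850
1 = 1424·52721 − 5379·13957
So 13957·(-5379) ≡ 1 (mod 52721), and -5379 ≡ 47342 (mod 52721).

47342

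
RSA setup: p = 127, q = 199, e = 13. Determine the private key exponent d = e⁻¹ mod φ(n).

23029

φ(n) = (p−1)(q−1) = 126·198 = 24948.
Need d with 13·d ≡ 1 (mod 24948). Apply the extended Euclidean algorithm:
24948 = 1919*13 + 1
13 = 13*1 + 0
Back-substitute:
1 = 24948 − 1919·13
So 13·(-1919) ≡ 1 (mod 24948), hence d ≡ -1919 ≡ 23029 (mod 24948).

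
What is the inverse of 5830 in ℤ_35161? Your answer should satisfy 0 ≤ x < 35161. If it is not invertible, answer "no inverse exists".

15735

gcd(35161, 5830) by repeated division:
35161 = 6*5830 + 181
5830 = 32*181 + 38
181 = 4*38 + 29
38 = 1*29 + 9
29 = 3*9 + 2
9 = 4*2 + 1
2 = 2*1 + 0
gcd = 1, so the inverse exists. Back-substitute:
1 = 9 − 4·2
1 = −4·29 + 13·9
1 = 13·38 − 17·29
1 = −17·181 + 81·38
1 = 81·5830 − 2609·181
1 = −2609·35161 + 15735·5830
So 5830·15735 ≡ 1 (mod 35161).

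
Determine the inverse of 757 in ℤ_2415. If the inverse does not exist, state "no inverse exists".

1828

Run Euclid on (2415, 757):
2415 = 3×757 + 144
757 = 5×144 + 37
144 = 3×37 + 33
37 = 1×33 + 4
33 = 8×4 + 1
4 = 4×1 + 0
The gcd is 1. Working backward:
1 = 33 − 8·4
1 = −8·37 + 9·33
1 = 9·144 − 35·37
1 = −35·757 + 184·144
1 = 184·2415 − 587·757
So 757·(-587) ≡ 1 (mod 2415), and -587 ≡ 1828 (mod 2415).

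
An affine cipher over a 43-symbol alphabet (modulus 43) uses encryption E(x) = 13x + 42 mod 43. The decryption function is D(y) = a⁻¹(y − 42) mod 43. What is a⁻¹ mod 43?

10

Apply the Euclidean algorithm to 43 and 13:
43 = 3*13 + 4
13 = 3*4 + 1
4 = 4*1 + 0
Since gcd(13, 43) = 1, back-substitute to write 1 as a combination:
1 = 13 − 3·4
1 = −3·43 + 10·13
So 13·10 ≡ 1 (mod 43).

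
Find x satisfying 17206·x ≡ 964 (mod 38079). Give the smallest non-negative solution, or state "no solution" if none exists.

27850

First find gcd(17206, 38079):
38079 = 2*17206 + 3667
17206 = 4*3667 + 2538
3667 = 1*2538 + 1129
2538 = 2*1129 + 280
1129 = 4*280 + 9
280 = 31*9 + 1
9 = 9*1 + 0
gcd = 1, so a unique solution mod 38079 exists.
Back-substitute for the Bézout coefficients:
1 = 280 − 31·9
1 = −31·1129 + 125·280
1 = 125·2538 − 281·1129
1 = −281·3667 + 406·2538
1 = 406·17206 − 1905·3667
1 = −1905·38079 + 4216·17206
So 17206·(4216) ≡ 1 (mod 38079), giving 17206⁻¹ ≡ 4216.
x ≡ 17206⁻¹·964 ≡ 4216·964 ≡ 27850 (mod 38079).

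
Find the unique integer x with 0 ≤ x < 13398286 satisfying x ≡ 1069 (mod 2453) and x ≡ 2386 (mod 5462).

3579996

Write x = 1069 + 2453·k. Then 2453·k ≡ 2386 − 1069 ≡ 1317 (mod 5462).
Need 2453⁻¹ mod 5462. Extended Euclid on (5462, 2453):
5462 = 2*2453 + 556
2453 = 4*556 + 229
556 = 2*229 + 98
229 = 2*98 + 33
98 = 2*33 + 32
33 = 1*32 + 1
32 = 32*1 + 0
Back-substitute:
1 = 33 − 32
1 = −98 + 3·33
1 = 3·229 − 7·98
1 = −7·556 + 17·229
1 = 17·2453 − 75·556
1 = −75·5462 + 167·2453
2453⁻¹ ≡ 167 (mod 5462), so k ≡ 167·1317 ≡ 1459 (mod 5462).
x = 1069 + 2453·1459 = 3579996.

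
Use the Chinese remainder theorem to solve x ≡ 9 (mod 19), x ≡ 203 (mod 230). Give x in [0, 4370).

4113

Write x = 9 + 19·k. Then 19·k ≡ 203 − 9 ≡ 194 (mod 230).
Need 19⁻¹ mod 230. Extended Euclid on (230, 19):
230 = 12*19 + 2
19 = 9*2 + 1
2 = 2*1 + 0
Back-substitute:
1 = 19 − 9·2
1 = −9·230 + 109·19
19⁻¹ ≡ 109 (mod 230), so k ≡ 109·194 ≡ 216 (mod 230).
x = 9 + 19·216 = 4113.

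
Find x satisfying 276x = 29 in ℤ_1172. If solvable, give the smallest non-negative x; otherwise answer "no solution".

gcd(276, 1172):
1172 = 4×276 + 68
276 = 4×68 + 4
68 = 17×4 + 0
gcd = 4, but 4 ∤ 29, so the congruence has no solution.

no solution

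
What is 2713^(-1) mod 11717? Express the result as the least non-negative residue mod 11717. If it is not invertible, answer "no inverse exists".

Run Euclid on (11717, 2713):
11717 = 4·2713 + 865
2713 = 3·865 + 118
865 = 7·118 + 39
118 = 3·39 + 1
39 = 39·1 + 0
The gcd is 1. Working backward:
1 = 118 − 3·39
1 = −3·865 + 22·118
1 = 22·2713 − 69·865
1 = −69·11717 + 298·2713
So 2713·298 ≡ 1 (mod 11717).

298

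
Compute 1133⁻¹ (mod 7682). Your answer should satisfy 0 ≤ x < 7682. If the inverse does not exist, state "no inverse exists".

7065

Apply the Euclidean algorithm to 7682 and 1133:
7682 = 6*1133 + 884
1133 = 1*884 + 249
884 = 3*249 + 137
249 = 1*137 + 112
137 = 1*112 + 25
112 = 4*25 + 12
25 = 2*12 + 1
12 = 12*1 + 0
Since gcd(1133, 7682) = 1, back-substitute to write 1 as a combination:
1 = 25 − 2·12
1 = −2·112 + 9·25
1 = 9·137 − 11·112
1 = −11·249 + 20·137
1 = 20·884 − 71·249
1 = −71·1133 + 91·884
1 = 91·7682 − 617·1133
Thus 1133·(-617) ≡ 1 (mod 7682); reducing, -617 mod 7682 = 7065.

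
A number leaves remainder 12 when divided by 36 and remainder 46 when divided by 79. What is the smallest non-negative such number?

2100

Write x = 12 + 36·k. Then 36·k ≡ 46 − 12 ≡ 34 (mod 79).
Need 36⁻¹ mod 79. Extended Euclid on (79, 36):
79 = 2·36 + 7
36 = 5·7 + 1
7 = 7·1 + 0
Back-substitute:
1 = 36 − 5·7
1 = −5·79 + 11·36
36⁻¹ ≡ 11 (mod 79), so k ≡ 11·34 ≡ 58 (mod 79).
x = 12 + 36·58 = 2100.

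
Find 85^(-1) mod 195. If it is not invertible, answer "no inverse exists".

no inverse exists

Euclidean algorithm on 195, 85:
195 = 2·85 + 25
85 = 3·25 + 10
25 = 2·10 + 5
10 = 2·5 + 0
Since gcd = 5 > 1, 85 is not a unit mod 195.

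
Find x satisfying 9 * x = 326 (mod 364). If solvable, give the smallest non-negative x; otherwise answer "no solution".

198

First find gcd(9, 364):
364 = 40×9 + 4
9 = 2×4 + 1
4 = 4×1 + 0
gcd = 1, so a unique solution mod 364 exists.
Back-substitute for the Bézout coefficients:
1 = 9 − 2·4
1 = −2·364 + 81·9
So 9·(81) ≡ 1 (mod 364), giving 9⁻¹ ≡ 81.
x ≡ 9⁻¹·326 ≡ 81·326 ≡ 198 (mod 364).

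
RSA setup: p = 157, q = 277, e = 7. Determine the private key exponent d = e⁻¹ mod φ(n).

6151

φ(n) = (p−1)(q−1) = 156·276 = 43056.
Need d with 7·d ≡ 1 (mod 43056). Apply the extended Euclidean algorithm:
43056 = 6150×7 + 6
7 = 1×6 + 1
6 = 6×1 + 0
Back-substitute:
1 = 7 − 6
1 = −43056 + 6151·7
So 7·6151 ≡ 1 (mod 43056), hence d = 6151.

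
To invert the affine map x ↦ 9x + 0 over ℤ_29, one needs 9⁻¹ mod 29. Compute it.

13

Run Euclid on (29, 9):
29 = 3×9 + 2
9 = 4×2 + 1
2 = 2×1 + 0
gcd = 1, so the inverse exists. Back-substitute:
1 = 9 − 4·2
1 = −4·29 + 13·9
So 9·13 ≡ 1 (mod 29).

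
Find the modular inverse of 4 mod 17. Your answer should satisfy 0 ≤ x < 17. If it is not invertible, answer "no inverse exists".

13

Extended Euclidean algorithm:
17 = 4·4 + 1
4 = 4·1 + 0
Since gcd(4, 17) = 1, back-substitute to write 1 as a combination:
1 = 17 − 4·4
So 4·(-4) ≡ 1 (mod 17), and -4 ≡ 13 (mod 17).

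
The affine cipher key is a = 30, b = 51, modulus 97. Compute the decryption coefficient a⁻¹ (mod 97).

gcd(97, 30) by repeated division:
97 = 3*30 + 7
30 = 4*7 + 2
7 = 3*2 + 1
2 = 2*1 + 0
gcd = 1, so the inverse exists. Back-substitute:
1 = 7 − 3·2
1 = −3·30 + 13·7
1 = 13·97 − 42·30
Thus 30·(-42) ≡ 1 (mod 97); reducing, -42 mod 97 = 55.

55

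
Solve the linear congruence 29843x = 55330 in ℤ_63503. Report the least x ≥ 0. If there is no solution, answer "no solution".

2583

First find gcd(29843, 63503):
63503 = 2×29843 + 3817
29843 = 7×3817 + 3124
3817 = 1×3124 + 693
3124 = 4×693 + 352
693 = 1×352 + 341
352 = 1×341 + 11
341 = 31×11 + 0
gcd = 11 and 11 | 55330, so solutions exist. Divide through by 11: 2713x ≡ 5030 (mod 5773).
Now find 2713⁻¹ mod 5773:
5773 = 2×2713 + 347
2713 = 7×347 + 284
347 = 1×284 + 63
284 = 4×63 + 32
63 = 1×32 + 31
32 = 1×31 + 1
31 = 31×1 + 0
Back-substitute:
1 = 32 − 31
1 = −63 + 2·32
1 = 2·284 − 9·63
1 = −9·347 + 11·284
1 = 11·2713 − 86·347
1 = −86·5773 + 183·2713
So 2713⁻¹ ≡ 183 (mod 5773).
Then x ≡ 183·5030 ≡ 2583 (mod 5773); the smallest non-negative solution is x = 2583.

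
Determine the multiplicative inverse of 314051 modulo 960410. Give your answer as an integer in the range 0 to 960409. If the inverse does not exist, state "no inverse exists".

Extended Euclidean algorithm:
960410 = 3*314051 + 18257
314051 = 17*18257 + 3682
18257 = 4*3682 + 3529
3682 = 1*3529 + 153
3529 = 23*153 + 10
153 = 15*10 + 3
10 = 3*3 + 1
3 = 3*1 + 0
gcd = 1, so the inverse exists. Back-substitute:
1 = 10 − 3·3
1 = −3·153 + 46·10
1 = 46·3529 − 1061·153
1 = −1061·3682 + 1107·3529
1 = 1107·18257 − 5489·3682
1 = −5489·314051 + 94420·18257
1 = 94420·960410 − 288749·314051
Thus 314051·(-288749) ≡ 1 (mod 960410); reducing, -288749 mod 960410 = 671661.

671661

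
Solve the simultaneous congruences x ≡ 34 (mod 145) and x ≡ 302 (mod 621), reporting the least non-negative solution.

Write x = 34 + 145·k. Then 145·k ≡ 302 − 34 ≡ 268 (mod 621).
Need 145⁻¹ mod 621. Extended Euclid on (621, 145):
621 = 4·145 + 41
145 = 3·41 + 22
41 = 1·22 + 19
22 = 1·19 + 3
19 = 6·3 + 1
3 = 3·1 + 0
Back-substitute:
1 = 19 − 6·3
1 = −6·22 + 7·19
1 = 7·41 − 13·22
1 = −13·145 + 46·41
1 = 46·621 − 197·145
145⁻¹ ≡ 424 (mod 621), so k ≡ 424·268 ≡ 610 (mod 621).
x = 34 + 145·610 = 88484.

88484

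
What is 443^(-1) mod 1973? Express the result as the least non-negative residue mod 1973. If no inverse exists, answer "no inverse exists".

1492

Run Euclid on (1973, 443):
1973 = 4×443 + 201
443 = 2×201 + 41
201 = 4×41 + 37
41 = 1×37 + 4
37 = 9×4 + 1
4 = 4×1 + 0
Since gcd(443, 1973) = 1, back-substitute to write 1 as a combination:
1 = 37 − 9·4
1 = −9·41 + 10·37
1 = 10·201 − 49·41
1 = −49·443 + 108·201
1 = 108·1973 − 481·443
So 443·(-481) ≡ 1 (mod 1973), and -481 ≡ 1492 (mod 1973).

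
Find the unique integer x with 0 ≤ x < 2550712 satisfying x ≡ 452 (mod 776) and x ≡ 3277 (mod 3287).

1137292

Write x = 452 + 776·k. Then 776·k ≡ 3277 − 452 ≡ 2825 (mod 3287).
Need 776⁻¹ mod 3287. Extended Euclid on (3287, 776):
3287 = 4·776 + 183
776 = 4·183 + 44
183 = 4·44 + 7
44 = 6·7 + 2
7 = 3·2 + 1
2 = 2·1 + 0
Back-substitute:
1 = 7 − 3·2
1 = −3·44 + 19·7
1 = 19·183 − 79·44
1 = −79·776 + 335·183
1 = 335·3287 − 1419·776
776⁻¹ ≡ 1868 (mod 3287), so k ≡ 1868·2825 ≡ 1465 (mod 3287).
x = 452 + 776·1465 = 1137292.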